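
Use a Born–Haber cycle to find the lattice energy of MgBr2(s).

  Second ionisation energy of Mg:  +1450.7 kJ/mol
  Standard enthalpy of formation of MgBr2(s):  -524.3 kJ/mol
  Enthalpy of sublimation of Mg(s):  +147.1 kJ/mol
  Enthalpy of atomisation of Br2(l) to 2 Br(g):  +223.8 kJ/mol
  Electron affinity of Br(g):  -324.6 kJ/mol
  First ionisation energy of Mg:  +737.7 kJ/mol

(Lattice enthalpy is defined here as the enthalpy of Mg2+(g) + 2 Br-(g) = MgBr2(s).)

U = -2434.4 kJ/mol

ΔHf° = 1·ΔHsub + 1·(ΣIE) + 1·D(Br2) + 2·EA + U
-524.3 = 1·(+147.1) + 1·(+2188.4) + 1·(+223.8) + 2·(-324.6) + U
U = -524.3 − (+1910.1) = -2434.4 kJ/mol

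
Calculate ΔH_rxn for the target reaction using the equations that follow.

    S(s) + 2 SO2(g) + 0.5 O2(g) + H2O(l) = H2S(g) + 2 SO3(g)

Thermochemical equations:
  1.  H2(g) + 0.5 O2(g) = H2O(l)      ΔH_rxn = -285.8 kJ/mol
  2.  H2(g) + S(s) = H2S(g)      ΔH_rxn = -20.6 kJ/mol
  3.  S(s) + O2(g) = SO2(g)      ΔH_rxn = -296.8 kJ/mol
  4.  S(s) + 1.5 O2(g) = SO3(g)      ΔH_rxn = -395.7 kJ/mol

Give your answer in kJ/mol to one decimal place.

ΔH_rxn = 67.4 kJ/mol

eq. 1 reversed (reverse to put H2O(l) on the reactant side): +285.8 kJ/mol
eq. 2 as written (H2S(g) already on the product side): -20.6 kJ/mol
eq. 3 reversed and × 2 (reverse to put SO2(g) on the reactant side; ×2 to match 2 SO2(g) in the target): (-2)·(-296.8) = +593.6 kJ/mol
eq. 4 × 2 (×2 to match 2 SO3(g) in the target): (2)·(-395.7) = -791.4 kJ/mol
ΔH_rxn = (+285.8) + (-20.6) + (+593.6) + (-791.4) = 67.4 kJ/mol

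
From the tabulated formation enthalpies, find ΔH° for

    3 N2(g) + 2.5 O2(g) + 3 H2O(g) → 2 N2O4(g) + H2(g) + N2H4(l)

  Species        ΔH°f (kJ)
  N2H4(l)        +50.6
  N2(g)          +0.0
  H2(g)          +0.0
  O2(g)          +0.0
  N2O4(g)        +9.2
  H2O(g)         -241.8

Products: 2·(+9.2) + 1·(+0.0) + 1·(+50.6) = +69.0
Reactants: 3·(+0.0) + 5/2·(+0.0) + 3·(-241.8) = -725.4
ΔH° = (+69.0) − (-725.4) = 794.4 kJ

ΔH° = 794.4 kJ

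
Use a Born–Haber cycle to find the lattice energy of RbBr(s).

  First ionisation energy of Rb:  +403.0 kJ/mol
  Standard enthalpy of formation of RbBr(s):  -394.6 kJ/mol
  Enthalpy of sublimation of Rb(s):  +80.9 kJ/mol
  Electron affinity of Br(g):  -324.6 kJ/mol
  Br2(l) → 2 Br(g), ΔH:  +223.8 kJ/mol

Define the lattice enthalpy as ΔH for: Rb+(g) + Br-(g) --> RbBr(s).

U = -665.8 kJ/mol

ΔHf° = 1·ΔHsub + 1·(ΣIE) + 1/2·D(Br2) + 1·EA + U
-394.6 = 1·(+80.9) + 1·(+403.0) + 1/2·(+223.8) + 1·(-324.6) + U
U = -394.6 − (+271.2) = -665.8 kJ/mol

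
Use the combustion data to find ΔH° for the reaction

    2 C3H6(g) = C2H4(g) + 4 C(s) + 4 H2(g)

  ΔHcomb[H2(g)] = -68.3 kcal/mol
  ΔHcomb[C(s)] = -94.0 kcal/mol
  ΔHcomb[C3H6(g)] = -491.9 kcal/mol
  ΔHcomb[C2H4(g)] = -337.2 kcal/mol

ΔH° = 2.6 kcal/mol

Using ΔH = Σ nΔHc°(reactants) − Σ nΔHc°(products):
= [2·(-491.9)] − [1·(-337.2) + 4·(-94.0) + 4·(-68.3)]
= 2.6 kcal/mol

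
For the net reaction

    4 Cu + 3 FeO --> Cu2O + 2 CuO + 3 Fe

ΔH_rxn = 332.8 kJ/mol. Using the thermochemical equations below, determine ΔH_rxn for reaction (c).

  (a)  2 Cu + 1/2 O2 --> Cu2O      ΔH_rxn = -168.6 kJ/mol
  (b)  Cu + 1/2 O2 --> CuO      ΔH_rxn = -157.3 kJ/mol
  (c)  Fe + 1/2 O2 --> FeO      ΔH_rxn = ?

ΔH_rxn = -272.0 kJ/mol

(a) as written: -168.6 kJ/mol
(b) × 2: (2)·(-157.3) = -314.6 kJ/mol
(c) reversed and × 3: contributes −3·x
+332.8 = (-168.6) + (-314.6) − 3·x
x = (+332.8 − (-483.2)) / (-3) = -272.0 kJ/mol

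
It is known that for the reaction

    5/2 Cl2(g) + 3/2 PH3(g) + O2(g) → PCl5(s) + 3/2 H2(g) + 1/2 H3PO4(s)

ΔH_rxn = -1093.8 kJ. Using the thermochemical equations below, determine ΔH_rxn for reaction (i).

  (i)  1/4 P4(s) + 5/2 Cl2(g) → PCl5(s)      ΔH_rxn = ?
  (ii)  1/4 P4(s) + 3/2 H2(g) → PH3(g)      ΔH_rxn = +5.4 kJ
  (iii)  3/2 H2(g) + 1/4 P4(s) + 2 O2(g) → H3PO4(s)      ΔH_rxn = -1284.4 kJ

ΔH_rxn = -443.5 kJ

(i) as written: contributes x
(ii) reversed and × 3/2: (-3/2)·(+5.4) = -8.1 kJ
(iii) × 1/2: (1/2)·(-1284.4) = -642.2 kJ
-1093.8 = (-8.1) + (-642.2) + x
x = (-1093.8 − (-650.3)) / (1) = -443.5 kJ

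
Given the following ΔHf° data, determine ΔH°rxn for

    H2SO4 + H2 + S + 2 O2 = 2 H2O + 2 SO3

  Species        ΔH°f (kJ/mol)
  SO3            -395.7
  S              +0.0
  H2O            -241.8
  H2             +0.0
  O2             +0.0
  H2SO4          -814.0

ΔH°rxn = -461.0 kJ/mol

Products: 2·(-241.8) + 2·(-395.7) = -1275.0
Reactants: 1·(-814.0) + 1·(+0.0) + 1·(+0.0) + 2·(+0.0) = -814.0
ΔH°rxn = (-1275.0) − (-814.0) = -461.0 kJ/mol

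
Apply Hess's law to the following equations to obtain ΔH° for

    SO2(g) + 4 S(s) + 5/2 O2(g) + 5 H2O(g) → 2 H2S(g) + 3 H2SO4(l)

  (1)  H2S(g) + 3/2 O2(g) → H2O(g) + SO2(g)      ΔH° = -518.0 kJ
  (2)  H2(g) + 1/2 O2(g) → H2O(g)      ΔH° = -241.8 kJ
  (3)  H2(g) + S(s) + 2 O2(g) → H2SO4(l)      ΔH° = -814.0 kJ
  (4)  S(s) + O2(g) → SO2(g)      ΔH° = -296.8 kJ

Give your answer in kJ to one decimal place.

ΔH° = -977.4 kJ

(1) reversed and × 2 (reverse to put H2S(g) on the product side; ×2 to match 2 H2S(g) in the target): (-2)·(-518.0) = +1036.0 kJ
(2) reversed and × 3: (-3)·(-241.8) = +725.4 kJ
(3) × 3 (scale by 3 for the 3 H2SO4(l)): (3)·(-814.0) = -2442.0 kJ
(4) as written: -296.8 kJ
ΔH° = (-2)·(-518.0) + (-3)·(-241.8) + (3)·(-814.0) + (1)·(-296.8) = -977.4 kJ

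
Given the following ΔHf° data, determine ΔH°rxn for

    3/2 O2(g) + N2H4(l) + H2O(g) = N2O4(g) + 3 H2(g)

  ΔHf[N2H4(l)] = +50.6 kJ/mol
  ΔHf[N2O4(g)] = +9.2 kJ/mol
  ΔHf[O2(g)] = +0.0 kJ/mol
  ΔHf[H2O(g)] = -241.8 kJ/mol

ΔH°rxn = 200.4 kJ/mol

Products: 1·(+9.2) + 3·(+0.0) = +9.2
Reactants: 3/2·(+0.0) + 1·(+50.6) + 1·(-241.8) = -191.2
ΔH°rxn = (+9.2) − (-191.2) = 200.4 kJ/mol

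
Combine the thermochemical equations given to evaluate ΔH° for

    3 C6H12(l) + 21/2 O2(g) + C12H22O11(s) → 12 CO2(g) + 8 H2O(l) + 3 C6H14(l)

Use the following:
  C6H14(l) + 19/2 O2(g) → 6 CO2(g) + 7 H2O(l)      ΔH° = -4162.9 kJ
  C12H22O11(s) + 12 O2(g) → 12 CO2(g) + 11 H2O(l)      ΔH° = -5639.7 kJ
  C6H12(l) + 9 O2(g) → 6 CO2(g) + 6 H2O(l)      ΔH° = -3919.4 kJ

ΔH° = -4909.2 kJ

equation 1 reversed and × 3 (reverse to put C6H14(l) on the product side; ×3 to match 3 C6H14(l) in the target): (-3)·(-4162.9) = +12488.7 kJ
equation 2 as written (C12H22O11(s) already on the reactant side): -5639.7 kJ
equation 3 × 3 (scale by 3 for the 3 C6H12(l)): (3)·(-3919.4) = -11758.2 kJ
By Hess's law, ΔH° = (-3)·(-4162.9) + (1)·(-5639.7) + (3)·(-3919.4) = -4909.2 kJ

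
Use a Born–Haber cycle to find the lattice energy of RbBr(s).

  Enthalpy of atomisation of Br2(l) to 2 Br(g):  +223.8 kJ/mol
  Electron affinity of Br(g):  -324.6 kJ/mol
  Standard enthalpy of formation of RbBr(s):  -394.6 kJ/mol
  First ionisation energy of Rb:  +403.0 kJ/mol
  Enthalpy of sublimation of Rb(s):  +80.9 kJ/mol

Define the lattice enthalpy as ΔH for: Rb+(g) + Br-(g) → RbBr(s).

U = -665.8 kJ/mol

ΔHf° = 1·ΔHsub + 1·(ΣIE) + 1/2·D(Br2) + 1·EA + U
-394.6 = 1·(+80.9) + 1·(+403.0) + 1/2·(+223.8) + 1·(-324.6) + U
U = -394.6 − (+271.2) = -665.8 kJ/mol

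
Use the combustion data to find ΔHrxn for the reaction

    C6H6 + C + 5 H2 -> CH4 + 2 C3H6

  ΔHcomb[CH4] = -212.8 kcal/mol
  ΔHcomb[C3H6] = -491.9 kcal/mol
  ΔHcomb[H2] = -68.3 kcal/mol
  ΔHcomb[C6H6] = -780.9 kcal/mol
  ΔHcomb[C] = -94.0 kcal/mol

ΔHrxn = -19.8 kcal/mol

With combustion enthalpies, reactants minus products:
= [1·(-780.9) + 1·(-94.0) + 5·(-68.3)] − [1·(-212.8) + 2·(-491.9)]
= -19.8 kcal/mol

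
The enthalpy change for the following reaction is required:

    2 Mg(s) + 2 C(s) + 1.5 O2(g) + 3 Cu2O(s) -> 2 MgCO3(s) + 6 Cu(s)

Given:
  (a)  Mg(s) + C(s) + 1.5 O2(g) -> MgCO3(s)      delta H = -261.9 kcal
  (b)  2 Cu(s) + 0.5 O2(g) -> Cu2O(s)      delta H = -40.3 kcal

(a) × 2: (2)·(-261.9) = -523.8 kcal
(b) reversed and × 3: (-3)·(-40.3) = +120.9 kcal
By Hess's law, delta H = (2)·(-261.9) + (-3)·(-40.3) = -402.9 kcal

delta H = -402.9 kcal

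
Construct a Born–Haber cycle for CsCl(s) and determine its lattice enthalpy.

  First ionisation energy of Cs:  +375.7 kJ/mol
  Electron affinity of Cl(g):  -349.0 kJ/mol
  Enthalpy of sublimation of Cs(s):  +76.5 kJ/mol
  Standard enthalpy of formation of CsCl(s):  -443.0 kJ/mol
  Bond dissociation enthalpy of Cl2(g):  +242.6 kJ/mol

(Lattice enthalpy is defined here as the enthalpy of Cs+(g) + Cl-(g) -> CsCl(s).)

ΔHf° = 1·ΔHsub + 1·(ΣIE) + 1/2·D(Cl2) + 1·EA + U
-443.0 = 1·(+76.5) + 1·(+375.7) + 1/2·(+242.6) + 1·(-349.0) + U
U = -443.0 − (+224.5) = -667.5 kJ/mol

U = -667.5 kJ/mol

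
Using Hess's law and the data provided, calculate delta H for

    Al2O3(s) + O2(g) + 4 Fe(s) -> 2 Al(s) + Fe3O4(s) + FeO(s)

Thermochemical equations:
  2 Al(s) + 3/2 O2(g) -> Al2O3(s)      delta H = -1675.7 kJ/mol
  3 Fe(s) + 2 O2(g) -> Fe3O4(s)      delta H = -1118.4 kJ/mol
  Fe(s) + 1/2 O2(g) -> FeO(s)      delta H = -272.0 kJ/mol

equation 1 reversed: +1675.7 kJ/mol
equation 2 as written: -1118.4 kJ/mol
equation 3 as written: -272.0 kJ/mol
By Hess's law, delta H = (+1675.7) + (-1118.4) + (-272.0) = 285.3 kJ/mol

delta H = 285.3 kJ/mol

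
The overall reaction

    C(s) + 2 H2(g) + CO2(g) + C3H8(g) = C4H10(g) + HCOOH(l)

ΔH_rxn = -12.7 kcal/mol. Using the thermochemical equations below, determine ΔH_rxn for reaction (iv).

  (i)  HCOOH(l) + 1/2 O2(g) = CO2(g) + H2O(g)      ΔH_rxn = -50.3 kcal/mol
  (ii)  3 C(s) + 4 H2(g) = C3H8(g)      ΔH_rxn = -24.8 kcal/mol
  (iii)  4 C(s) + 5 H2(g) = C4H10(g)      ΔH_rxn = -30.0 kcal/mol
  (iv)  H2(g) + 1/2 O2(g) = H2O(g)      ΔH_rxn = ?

ΔH_rxn = -57.8 kcal/mol

(i) reversed: +50.3 kcal/mol
(ii) reversed: +24.8 kcal/mol
(iii) as written: -30.0 kcal/mol
(iv) as written: contributes x
-12.7 = (+50.3) + (+24.8) + (-30.0) + x
x = (-12.7 − (+45.1)) / (1) = -57.8 kcal/mol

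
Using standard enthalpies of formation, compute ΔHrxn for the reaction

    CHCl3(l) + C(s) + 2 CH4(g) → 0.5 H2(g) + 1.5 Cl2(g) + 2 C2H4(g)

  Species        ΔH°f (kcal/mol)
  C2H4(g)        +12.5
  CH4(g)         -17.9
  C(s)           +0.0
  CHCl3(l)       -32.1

Products: 1/2·(+0.0) + 3/2·(+0.0) + 2·(+12.5) = +25.0
Reactants: 1·(-32.1) + 1·(+0.0) + 2·(-17.9) = -67.9
ΔHrxn = (+25.0) − (-67.9) = 92.9 kcal/mol

ΔHrxn = 92.9 kcal/mol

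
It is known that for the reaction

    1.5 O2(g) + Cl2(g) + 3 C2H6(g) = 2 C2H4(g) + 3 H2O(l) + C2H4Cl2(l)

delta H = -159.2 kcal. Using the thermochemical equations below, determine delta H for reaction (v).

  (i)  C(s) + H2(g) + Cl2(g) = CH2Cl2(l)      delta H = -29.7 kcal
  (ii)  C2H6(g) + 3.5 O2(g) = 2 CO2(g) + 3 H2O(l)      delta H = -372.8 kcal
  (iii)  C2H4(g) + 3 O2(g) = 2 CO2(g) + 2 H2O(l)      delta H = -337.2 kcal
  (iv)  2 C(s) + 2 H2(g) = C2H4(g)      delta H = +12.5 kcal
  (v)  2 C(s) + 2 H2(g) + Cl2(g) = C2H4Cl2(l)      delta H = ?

delta H = -39.9 kcal

(i): not needed (CH2Cl2(l) appears nowhere else).
(ii) × 3 (scale by 3 for the 3 C2H6(g)): (3)·(-372.8) = -1118.4 kcal
(iii) reversed and × 3: (-3)·(-337.2) = +1011.6 kcal
(iv) reversed: -12.5 kcal
(v) as written (C2H4Cl2(l) already on the product side): contributes x
-159.2 = (-1118.4) + (+1011.6) + (-12.5) + x
x = (-159.2 − (-119.3)) / (1) = -39.9 kcal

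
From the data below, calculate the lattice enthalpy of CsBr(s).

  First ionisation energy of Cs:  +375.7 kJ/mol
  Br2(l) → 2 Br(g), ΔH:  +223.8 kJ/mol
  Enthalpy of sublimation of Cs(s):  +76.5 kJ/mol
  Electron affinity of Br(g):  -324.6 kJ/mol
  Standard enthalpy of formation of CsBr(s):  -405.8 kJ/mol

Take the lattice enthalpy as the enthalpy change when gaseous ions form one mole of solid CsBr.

U = -645.3 kJ/mol

ΔHf° = 1·ΔHsub + 1·(ΣIE) + 1/2·D(Br2) + 1·EA + U
-405.8 = 1·(+76.5) + 1·(+375.7) + 1/2·(+223.8) + 1·(-324.6) + U
U = -405.8 − (+239.5) = -645.3 kJ/mol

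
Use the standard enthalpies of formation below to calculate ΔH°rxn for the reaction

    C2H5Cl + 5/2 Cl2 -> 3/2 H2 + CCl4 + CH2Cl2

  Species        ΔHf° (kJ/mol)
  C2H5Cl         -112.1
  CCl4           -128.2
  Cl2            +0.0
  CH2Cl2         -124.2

Products: 3/2·(+0.0) + 1·(-128.2) + 1·(-124.2) = -252.4
Reactants: 1·(-112.1) + 5/2·(+0.0) = -112.1
ΔH°rxn = (-252.4) − (-112.1) = -140.3 kJ/mol

ΔH°rxn = -140.3 kJ/mol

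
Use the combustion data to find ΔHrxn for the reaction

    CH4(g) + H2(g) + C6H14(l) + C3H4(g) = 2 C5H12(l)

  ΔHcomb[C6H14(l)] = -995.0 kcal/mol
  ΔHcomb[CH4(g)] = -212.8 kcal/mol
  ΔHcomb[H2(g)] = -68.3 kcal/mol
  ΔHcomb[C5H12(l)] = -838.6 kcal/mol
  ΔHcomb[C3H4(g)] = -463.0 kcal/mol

With combustion enthalpies, reactants minus products:
= [1·(-212.8) + 1·(-68.3) + 1·(-995.0) + 1·(-463.0)] − [2·(-838.6)]
= -61.9 kcal/mol

ΔHrxn = -61.9 kcal/mol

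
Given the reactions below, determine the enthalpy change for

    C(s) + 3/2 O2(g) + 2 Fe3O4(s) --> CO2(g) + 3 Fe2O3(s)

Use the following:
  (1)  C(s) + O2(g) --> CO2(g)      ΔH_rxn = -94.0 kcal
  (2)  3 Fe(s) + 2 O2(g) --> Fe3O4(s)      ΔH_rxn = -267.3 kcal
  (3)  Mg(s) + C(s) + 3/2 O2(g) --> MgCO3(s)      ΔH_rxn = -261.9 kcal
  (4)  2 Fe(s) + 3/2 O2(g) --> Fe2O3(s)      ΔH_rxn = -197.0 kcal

ΔH_rxn = -150.4 kcal

(1) as written (CO2(g) already on the product side): -94.0 kcal
(2) reversed and × 2 (Fe3O4(s) must end up as a reactant; ×2 to match 2 Fe3O4(s) in the target): (-2)·(-267.3) = +534.6 kcal
(3): not needed (Mg(s) appears nowhere else).
(4) × 3 (×3 to match 3 Fe2O3(s) in the target): (3)·(-197.0) = -591.0 kcal
By Hess's law, ΔH_rxn = (-94.0) + (+534.6) + (-591.0) = -150.4 kcal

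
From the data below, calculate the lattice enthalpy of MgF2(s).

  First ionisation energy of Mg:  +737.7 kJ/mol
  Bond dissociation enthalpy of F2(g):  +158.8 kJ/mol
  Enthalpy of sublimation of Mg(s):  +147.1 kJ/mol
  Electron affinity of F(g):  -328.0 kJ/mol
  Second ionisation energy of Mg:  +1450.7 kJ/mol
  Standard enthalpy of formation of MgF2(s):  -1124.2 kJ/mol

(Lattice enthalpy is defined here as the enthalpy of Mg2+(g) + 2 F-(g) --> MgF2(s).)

ΔHf° = 1·ΔHsub + 1·(ΣIE) + 1·D(F2) + 2·EA + U
-1124.2 = 1·(+147.1) + 1·(+2188.4) + 1·(+158.8) + 2·(-328.0) + U
U = -1124.2 − (+1838.3) = -2962.5 kJ/mol

U = -2962.5 kJ/mol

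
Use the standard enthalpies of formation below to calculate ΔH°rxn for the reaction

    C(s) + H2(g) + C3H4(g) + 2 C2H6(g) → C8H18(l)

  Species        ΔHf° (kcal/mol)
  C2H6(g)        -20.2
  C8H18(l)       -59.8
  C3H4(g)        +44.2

ΔH°rxn = -63.6 kcal/mol

Products: 1·(-59.8) = -59.8
Reactants: 1·(+0.0) + 1·(+0.0) + 1·(+44.2) + 2·(-20.2) = +3.8
ΔH°rxn = (-59.8) − (+3.8) = -63.6 kcal/mol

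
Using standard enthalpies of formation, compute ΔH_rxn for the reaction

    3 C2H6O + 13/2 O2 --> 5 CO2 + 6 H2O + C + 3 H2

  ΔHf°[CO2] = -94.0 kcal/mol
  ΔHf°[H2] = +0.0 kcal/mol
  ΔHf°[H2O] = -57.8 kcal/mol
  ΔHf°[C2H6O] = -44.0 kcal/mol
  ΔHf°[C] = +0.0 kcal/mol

Products: 5·(-94.0) + 6·(-57.8) + 1·(+0.0) + 3·(+0.0) = -816.8
Reactants: 3·(-44.0) + 13/2·(+0.0) = -132.0
ΔH_rxn = (-816.8) − (-132.0) = -684.8 kcal/mol

ΔH_rxn = -684.8 kcal/mol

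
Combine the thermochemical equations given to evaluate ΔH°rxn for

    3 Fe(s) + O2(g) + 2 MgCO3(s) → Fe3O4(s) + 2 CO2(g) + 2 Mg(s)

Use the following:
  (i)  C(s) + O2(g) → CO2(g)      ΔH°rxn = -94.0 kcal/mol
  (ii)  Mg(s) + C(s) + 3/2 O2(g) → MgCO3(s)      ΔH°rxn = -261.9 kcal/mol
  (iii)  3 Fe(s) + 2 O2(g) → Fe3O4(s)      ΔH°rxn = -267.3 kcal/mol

ΔH°rxn = 68.5 kcal/mol

(i) × 2: (2)·(-94.0) = -188.0 kcal/mol
(ii) reversed and × 2: (-2)·(-261.9) = +523.8 kcal/mol
(iii) as written: -267.3 kcal/mol
ΔH°rxn = (2)·(-94.0) + (-2)·(-261.9) + (1)·(-267.3) = 68.5 kcal/mol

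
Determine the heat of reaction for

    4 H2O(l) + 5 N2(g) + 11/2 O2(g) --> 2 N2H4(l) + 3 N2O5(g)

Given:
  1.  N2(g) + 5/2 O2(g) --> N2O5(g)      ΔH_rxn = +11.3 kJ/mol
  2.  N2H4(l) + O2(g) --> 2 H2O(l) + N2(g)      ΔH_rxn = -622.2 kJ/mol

eq. 1 × 3: (3)·(+11.3) = +33.9 kJ/mol
eq. 2 reversed and × 2: (-2)·(-622.2) = +1244.4 kJ/mol
Summing the manipulated equations, ΔH_rxn = (3)·(+11.3) + (-2)·(-622.2) = 1278.3 kJ/mol

ΔH_rxn = 1278.3 kJ/mol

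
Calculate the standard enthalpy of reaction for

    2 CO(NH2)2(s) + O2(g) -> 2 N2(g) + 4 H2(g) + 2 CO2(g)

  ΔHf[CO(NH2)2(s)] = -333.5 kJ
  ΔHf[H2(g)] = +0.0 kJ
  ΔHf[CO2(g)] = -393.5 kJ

Products: 2·(+0.0) + 4·(+0.0) + 2·(-393.5) = -787.0
Reactants: 2·(-333.5) + 1·(+0.0) = -667.0
ΔH°rxn = (-787.0) − (-667.0) = -120.0 kJ

ΔH°rxn = -120.0 kJ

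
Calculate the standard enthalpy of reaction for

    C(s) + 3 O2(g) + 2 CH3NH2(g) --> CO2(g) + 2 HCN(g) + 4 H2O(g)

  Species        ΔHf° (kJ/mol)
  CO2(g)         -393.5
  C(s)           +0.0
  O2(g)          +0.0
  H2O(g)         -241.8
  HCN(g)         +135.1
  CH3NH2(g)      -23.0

ΔHrxn = -1044.5 kJ/mol

Products: 1·(-393.5) + 2·(+135.1) + 4·(-241.8) = -1090.5
Reactants: 1·(+0.0) + 3·(+0.0) + 2·(-23.0) = -46.0
ΔHrxn = (-1090.5) − (-46.0) = -1044.5 kJ/mol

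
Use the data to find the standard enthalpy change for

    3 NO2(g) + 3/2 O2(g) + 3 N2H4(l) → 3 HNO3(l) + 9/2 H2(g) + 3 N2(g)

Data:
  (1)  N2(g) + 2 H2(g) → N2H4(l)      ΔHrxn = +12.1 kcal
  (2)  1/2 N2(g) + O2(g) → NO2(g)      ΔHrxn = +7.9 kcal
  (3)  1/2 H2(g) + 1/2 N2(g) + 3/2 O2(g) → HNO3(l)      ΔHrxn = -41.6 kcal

ΔHrxn = -184.8 kcal

(1) reversed and × 3 (reverse to put N2H4(l) on the reactant side; ×3 to match 3 N2H4(l) in the target): (-3)·(+12.1) = -36.3 kcal
(2) reversed and × 3 (reverse to put NO2(g) on the reactant side; ×3 to match 3 NO2(g) in the target): (-3)·(+7.9) = -23.7 kcal
(3) × 3 (×3 to match 3 HNO3(l) in the target): (3)·(-41.6) = -124.8 kcal
ΔHrxn = (-3)·(+12.1) + (-3)·(+7.9) + (3)·(-41.6) = -184.8 kcal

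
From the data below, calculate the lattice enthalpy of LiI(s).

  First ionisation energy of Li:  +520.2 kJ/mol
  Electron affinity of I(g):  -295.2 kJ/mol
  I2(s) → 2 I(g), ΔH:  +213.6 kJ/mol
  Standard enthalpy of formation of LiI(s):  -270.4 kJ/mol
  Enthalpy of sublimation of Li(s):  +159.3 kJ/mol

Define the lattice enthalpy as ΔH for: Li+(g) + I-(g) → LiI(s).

U = -761.5 kJ/mol

ΔHf° = 1·ΔHsub + 1·(ΣIE) + 1/2·D(I2) + 1·EA + U
-270.4 = 1·(+159.3) + 1·(+520.2) + 1/2·(+213.6) + 1·(-295.2) + U
U = -270.4 − (+491.1) = -761.5 kJ/mol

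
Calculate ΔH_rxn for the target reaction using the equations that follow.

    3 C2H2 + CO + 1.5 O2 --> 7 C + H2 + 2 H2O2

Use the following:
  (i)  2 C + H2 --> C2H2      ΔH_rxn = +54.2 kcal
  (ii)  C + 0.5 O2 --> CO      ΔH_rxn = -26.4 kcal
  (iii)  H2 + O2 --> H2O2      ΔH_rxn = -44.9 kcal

ΔH_rxn = -226.0 kcal

(i) reversed and × 3 (C2H2 must end up as a reactant; scale by 3 for the 3 C2H2): (-3)·(+54.2) = -162.6 kcal
(ii) reversed (CO must end up as a reactant): +26.4 kcal
(iii) × 2 (×2 to match 2 H2O2 in the target): (2)·(-44.9) = -89.8 kcal
ΔH_rxn = (-162.6) + (+26.4) + (-89.8) = -226.0 kcal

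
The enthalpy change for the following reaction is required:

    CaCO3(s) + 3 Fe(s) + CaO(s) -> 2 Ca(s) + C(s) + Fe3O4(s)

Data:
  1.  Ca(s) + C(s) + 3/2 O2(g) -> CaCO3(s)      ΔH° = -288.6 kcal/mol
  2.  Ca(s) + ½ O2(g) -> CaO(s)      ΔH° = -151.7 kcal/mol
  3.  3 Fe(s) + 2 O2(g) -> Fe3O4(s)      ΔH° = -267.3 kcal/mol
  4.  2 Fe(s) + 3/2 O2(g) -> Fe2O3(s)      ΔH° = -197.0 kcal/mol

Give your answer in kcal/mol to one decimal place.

eq. 1 reversed: +288.6 kcal/mol
eq. 2 reversed: +151.7 kcal/mol
eq. 3 as written: -267.3 kcal/mol
eq. 4: not needed.
ΔH° = (-1)·(-288.6) + (-1)·(-151.7) + (1)·(-267.3) = 173.0 kcal/mol

ΔH° = 173.0 kcal/mol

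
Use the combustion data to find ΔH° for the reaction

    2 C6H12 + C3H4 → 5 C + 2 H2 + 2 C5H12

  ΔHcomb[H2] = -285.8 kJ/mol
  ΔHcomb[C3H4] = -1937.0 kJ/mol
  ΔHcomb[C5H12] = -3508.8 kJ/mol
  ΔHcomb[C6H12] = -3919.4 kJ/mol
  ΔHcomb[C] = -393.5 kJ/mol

With combustion enthalpies, reactants minus products:
= [2·(-3919.4) + 1·(-1937.0)] − [5·(-393.5) + 2·(-285.8) + 2·(-3508.8)]
= -219.1 kJ/mol

ΔH° = -219.1 kJ/mol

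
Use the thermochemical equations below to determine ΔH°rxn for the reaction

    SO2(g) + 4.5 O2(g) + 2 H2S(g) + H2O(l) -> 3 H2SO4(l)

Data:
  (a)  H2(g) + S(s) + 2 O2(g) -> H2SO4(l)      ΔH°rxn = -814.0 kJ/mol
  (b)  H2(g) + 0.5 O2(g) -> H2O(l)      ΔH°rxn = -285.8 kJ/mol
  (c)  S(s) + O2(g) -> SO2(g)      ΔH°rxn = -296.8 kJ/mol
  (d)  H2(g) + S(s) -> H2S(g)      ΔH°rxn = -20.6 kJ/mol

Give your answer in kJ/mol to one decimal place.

ΔH°rxn = -1818.2 kJ/mol

(a) × 3 (scale by 3 for the 3 H2SO4(l)): (3)·(-814.0) = -2442.0 kJ/mol
(b) reversed (H2O(l) must end up as a reactant): +285.8 kJ/mol
(c) reversed (SO2(g) must end up as a reactant): +296.8 kJ/mol
(d) reversed and × 2 (H2S(g) must end up as a reactant; scale by 2 for the 2 H2S(g)): (-2)·(-20.6) = +41.2 kJ/mol
ΔH°rxn = (3)·(-814.0) + (-1)·(-285.8) + (-1)·(-296.8) + (-2)·(-20.6) = -1818.2 kJ/mol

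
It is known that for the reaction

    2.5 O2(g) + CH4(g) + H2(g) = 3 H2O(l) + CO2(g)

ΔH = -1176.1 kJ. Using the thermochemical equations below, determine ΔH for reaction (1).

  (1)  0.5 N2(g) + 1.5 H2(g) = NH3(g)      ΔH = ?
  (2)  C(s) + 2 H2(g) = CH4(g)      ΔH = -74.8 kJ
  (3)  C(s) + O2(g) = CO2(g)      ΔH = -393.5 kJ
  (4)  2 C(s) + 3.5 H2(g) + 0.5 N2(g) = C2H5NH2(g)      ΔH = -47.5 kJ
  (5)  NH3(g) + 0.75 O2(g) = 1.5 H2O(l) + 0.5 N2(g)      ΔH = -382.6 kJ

ΔH = -46.1 kJ

(1) × 2: contributes 2·x
(2) reversed: +74.8 kJ
(3) as written: -393.5 kJ
(4): not needed.
(5) × 2: (2)·(-382.6) = -765.2 kJ
-1176.1 = (+74.8) + (-393.5) + (-765.2) + 2·x
x = (-1176.1 − (-1083.9)) / (2) = -46.1 kJ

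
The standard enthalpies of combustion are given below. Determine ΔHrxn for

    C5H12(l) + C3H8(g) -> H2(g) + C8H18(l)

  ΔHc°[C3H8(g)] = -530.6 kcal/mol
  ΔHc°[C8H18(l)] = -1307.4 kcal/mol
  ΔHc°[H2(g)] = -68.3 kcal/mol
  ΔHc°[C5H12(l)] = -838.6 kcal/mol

ΔHrxn = 6.5 kcal/mol

With combustion enthalpies, reactants minus products:
= [1·(-838.6) + 1·(-530.6)] − [1·(-68.3) + 1·(-1307.4)]
= 6.5 kcal/mol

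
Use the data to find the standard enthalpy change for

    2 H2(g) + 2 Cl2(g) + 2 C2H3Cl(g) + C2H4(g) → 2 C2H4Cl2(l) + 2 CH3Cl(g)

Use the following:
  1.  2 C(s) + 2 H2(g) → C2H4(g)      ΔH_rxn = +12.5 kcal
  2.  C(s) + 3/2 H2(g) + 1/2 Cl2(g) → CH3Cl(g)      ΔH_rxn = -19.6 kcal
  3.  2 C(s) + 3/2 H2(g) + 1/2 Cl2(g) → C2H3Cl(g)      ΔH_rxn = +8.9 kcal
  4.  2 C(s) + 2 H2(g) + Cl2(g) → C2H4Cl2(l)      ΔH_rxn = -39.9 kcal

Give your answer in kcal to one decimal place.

ΔH_rxn = -149.3 kcal

eq. 1 reversed (reverse to put C2H4(g) on the reactant side): -12.5 kcal
eq. 2 × 2 (×2 to match 2 CH3Cl(g) in the target): (2)·(-19.6) = -39.2 kcal
eq. 3 reversed and × 2 (C2H3Cl(g) must end up as a reactant; scale by 2 for the 2 C2H3Cl(g)): (-2)·(+8.9) = -17.8 kcal
eq. 4 × 2 (scale by 2 for the 2 C2H4Cl2(l)): (2)·(-39.9) = -79.8 kcal
ΔH_rxn = (-1)·(+12.5) + (2)·(-19.6) + (-2)·(+8.9) + (2)·(-39.9) = -149.3 kcal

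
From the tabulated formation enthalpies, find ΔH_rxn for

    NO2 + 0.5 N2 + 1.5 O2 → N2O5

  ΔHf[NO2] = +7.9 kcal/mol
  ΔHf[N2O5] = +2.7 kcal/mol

Products: 1·(+2.7) = +2.7
Reactants: 1·(+7.9) + 1/2·(+0.0) + 3/2·(+0.0) = +7.9
ΔH_rxn = (+2.7) − (+7.9) = -5.2 kcal/mol

ΔH_rxn = -5.2 kcal/mol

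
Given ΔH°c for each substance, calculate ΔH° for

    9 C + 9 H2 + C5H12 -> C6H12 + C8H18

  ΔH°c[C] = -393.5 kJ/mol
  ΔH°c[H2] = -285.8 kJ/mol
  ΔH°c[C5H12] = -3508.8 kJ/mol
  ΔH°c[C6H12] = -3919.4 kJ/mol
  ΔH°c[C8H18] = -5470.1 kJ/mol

With combustion enthalpies, reactants minus products:
= [9·(-393.5) + 9·(-285.8) + 1·(-3508.8)] − [1·(-3919.4) + 1·(-5470.1)]
= -233.0 kJ/mol

ΔH° = -233.0 kJ/mol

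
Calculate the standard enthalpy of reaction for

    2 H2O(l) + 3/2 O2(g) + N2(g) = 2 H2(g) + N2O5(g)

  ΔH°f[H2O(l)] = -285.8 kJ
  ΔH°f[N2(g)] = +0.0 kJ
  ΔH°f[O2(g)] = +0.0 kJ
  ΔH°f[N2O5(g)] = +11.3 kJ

ΔH_rxn = 582.9 kJ

ΔH°rxn = Σ nΔHf°(products) − Σ nΔHf°(reactants).
Products: 2·(+0.0) + 1·(+11.3) = +11.3
Reactants: 2·(-285.8) + 3/2·(+0.0) + 1·(+0.0) = -571.6
ΔH_rxn = (+11.3) − (-571.6) = 582.9 kJ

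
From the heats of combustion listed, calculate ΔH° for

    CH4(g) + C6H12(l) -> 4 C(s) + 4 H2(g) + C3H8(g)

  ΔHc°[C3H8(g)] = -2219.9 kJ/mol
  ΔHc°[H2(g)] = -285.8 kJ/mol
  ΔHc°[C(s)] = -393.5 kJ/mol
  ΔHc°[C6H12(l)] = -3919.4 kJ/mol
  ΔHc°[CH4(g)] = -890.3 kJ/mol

Using ΔH = Σ nΔHc°(reactants) − Σ nΔHc°(products):
= [1·(-890.3) + 1·(-3919.4)] − [4·(-393.5) + 4·(-285.8) + 1·(-2219.9)]
= 127.4 kJ/mol

ΔH° = 127.4 kJ/mol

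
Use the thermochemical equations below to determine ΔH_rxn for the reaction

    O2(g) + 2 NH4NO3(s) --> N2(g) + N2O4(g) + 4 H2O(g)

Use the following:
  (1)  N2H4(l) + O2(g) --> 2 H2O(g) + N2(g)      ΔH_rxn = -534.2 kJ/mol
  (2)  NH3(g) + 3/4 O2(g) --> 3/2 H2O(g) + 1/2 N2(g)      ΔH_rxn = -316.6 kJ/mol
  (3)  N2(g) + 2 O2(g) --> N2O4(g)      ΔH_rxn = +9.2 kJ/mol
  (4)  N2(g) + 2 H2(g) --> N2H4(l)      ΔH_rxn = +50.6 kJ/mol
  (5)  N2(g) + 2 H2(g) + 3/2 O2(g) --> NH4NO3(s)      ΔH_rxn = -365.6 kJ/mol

ΔH_rxn = -226.8 kJ/mol

(1) × 2: (2)·(-534.2) = -1068.4 kJ/mol
(2): not needed (NH3(g) appears nowhere else).
(3) as written (N2O4(g) already on the product side): +9.2 kJ/mol
(4) × 2: (2)·(+50.6) = +101.2 kJ/mol
(5) reversed and × 2 (reverse to put NH4NO3(s) on the reactant side; ×2 to match 2 NH4NO3(s) in the target): (-2)·(-365.6) = +731.2 kJ/mol
Combining the equations, ΔH_rxn = (2)·(-534.2) + (1)·(+9.2) + (2)·(+50.6) + (-2)·(-365.6) = -226.8 kJ/mol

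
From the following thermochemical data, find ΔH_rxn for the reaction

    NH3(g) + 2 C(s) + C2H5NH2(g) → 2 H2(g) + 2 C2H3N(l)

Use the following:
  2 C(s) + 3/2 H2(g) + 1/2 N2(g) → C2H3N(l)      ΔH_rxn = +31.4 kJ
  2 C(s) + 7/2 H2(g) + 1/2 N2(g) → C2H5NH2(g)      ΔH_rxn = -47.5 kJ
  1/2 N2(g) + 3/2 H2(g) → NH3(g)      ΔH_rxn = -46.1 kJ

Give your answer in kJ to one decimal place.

ΔH_rxn = 156.4 kJ

equation 1 × 2: (2)·(+31.4) = +62.8 kJ
equation 2 reversed: +47.5 kJ
equation 3 reversed: +46.1 kJ
Summing the manipulated equations, ΔH_rxn = (+62.8) + (+47.5) + (+46.1) = 156.4 kJ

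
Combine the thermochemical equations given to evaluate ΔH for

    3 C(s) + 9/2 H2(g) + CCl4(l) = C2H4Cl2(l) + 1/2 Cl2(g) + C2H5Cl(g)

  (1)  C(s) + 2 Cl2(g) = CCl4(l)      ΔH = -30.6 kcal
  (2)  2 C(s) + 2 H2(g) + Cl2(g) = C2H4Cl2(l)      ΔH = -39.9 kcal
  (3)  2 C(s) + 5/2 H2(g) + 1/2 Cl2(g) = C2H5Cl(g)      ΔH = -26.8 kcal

ΔH = -36.1 kcal

(1) reversed (CCl4(l) must end up as a reactant): +30.6 kcal
(2) as written (C2H4Cl2(l) already on the product side): -39.9 kcal
(3) as written (C2H5Cl(g) already on the product side): -26.8 kcal
ΔH = (+30.6) + (-39.9) + (-26.8) = -36.1 kcal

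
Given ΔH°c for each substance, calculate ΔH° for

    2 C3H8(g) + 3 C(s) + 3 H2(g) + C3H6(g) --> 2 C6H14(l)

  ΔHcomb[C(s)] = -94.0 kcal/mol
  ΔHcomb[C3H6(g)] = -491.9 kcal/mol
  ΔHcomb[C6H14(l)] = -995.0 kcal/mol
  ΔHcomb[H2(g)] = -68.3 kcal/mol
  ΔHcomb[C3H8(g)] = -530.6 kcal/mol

ΔH° = -50.0 kcal/mol

Using ΔH = Σ nΔHc°(reactants) − Σ nΔHc°(products):
= [2·(-530.6) + 3·(-94.0) + 3·(-68.3) + 1·(-491.9)] − [2·(-995.0)]
= -50.0 kcal/mol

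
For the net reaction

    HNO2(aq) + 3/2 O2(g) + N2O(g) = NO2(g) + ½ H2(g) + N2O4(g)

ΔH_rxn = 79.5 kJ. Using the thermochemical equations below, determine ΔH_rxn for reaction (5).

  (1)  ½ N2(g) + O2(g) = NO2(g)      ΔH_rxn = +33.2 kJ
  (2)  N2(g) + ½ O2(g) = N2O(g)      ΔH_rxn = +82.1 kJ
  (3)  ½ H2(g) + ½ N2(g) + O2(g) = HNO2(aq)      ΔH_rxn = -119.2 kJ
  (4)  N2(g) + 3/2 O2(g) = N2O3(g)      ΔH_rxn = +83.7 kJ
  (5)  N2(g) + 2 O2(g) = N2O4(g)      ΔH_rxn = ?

(1) as written (NO2(g) already on the product side): +33.2 kJ
(2) reversed (reverse to put N2O(g) on the reactant side): -82.1 kJ
(3) reversed (HNO2(aq) must end up as a reactant): +119.2 kJ
(4): not needed (N2O3(g) appears nowhere else).
(5) as written (N2O4(g) already on the product side): contributes x
+79.5 = (+33.2) + (-82.1) + (+119.2) + x
x = (+79.5 − (+70.3)) / (1) = 9.2 kJ

ΔH_rxn = 9.2 kJ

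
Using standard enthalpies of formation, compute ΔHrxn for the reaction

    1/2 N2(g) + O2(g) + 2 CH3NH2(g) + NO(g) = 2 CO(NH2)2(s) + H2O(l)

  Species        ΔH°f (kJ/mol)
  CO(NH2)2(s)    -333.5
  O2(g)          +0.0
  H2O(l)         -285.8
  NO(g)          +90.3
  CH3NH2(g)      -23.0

ΔHrxn = -997.1 kJ/mol

Products: 2·(-333.5) + 1·(-285.8) = -952.8
Reactants: 1/2·(+0.0) + 1·(+0.0) + 2·(-23.0) + 1·(+90.3) = +44.3
ΔHrxn = (-952.8) − (+44.3) = -997.1 kJ/mol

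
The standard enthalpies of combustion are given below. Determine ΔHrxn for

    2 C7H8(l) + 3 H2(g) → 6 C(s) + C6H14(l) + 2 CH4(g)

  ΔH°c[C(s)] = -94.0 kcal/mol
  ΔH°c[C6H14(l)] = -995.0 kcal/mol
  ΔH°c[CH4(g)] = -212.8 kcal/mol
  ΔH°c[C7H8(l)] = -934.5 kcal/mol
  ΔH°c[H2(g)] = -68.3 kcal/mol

ΔHrxn = -89.3 kcal/mol

With combustion enthalpies, reactants minus products:
= [2·(-934.5) + 3·(-68.3)] − [6·(-94.0) + 1·(-995.0) + 2·(-212.8)]
= -89.3 kcal/mol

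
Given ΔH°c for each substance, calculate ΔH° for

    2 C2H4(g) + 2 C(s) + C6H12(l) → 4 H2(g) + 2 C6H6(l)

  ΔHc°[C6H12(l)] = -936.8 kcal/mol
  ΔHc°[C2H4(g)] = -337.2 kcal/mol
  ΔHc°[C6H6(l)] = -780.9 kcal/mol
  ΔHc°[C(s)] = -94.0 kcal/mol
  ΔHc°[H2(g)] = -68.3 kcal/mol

With combustion enthalpies, reactants minus products:
= [2·(-337.2) + 2·(-94.0) + 1·(-936.8)] − [4·(-68.3) + 2·(-780.9)]
= 35.8 kcal/mol

ΔH° = 35.8 kcal/mol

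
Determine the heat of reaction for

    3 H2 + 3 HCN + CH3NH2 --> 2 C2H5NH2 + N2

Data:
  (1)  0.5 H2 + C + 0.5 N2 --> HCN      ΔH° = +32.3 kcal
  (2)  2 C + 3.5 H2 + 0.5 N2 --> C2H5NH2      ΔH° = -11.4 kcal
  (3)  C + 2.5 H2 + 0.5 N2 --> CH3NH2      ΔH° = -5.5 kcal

(1) reversed and × 3 (HCN must end up as a reactant; ×3 to match 3 HCN in the target): (-3)·(+32.3) = -96.9 kcal
(2) × 2 (×2 to match 2 C2H5NH2 in the target): (2)·(-11.4) = -22.8 kcal
(3) reversed (reverse to put CH3NH2 on the reactant side): +5.5 kcal
ΔH° = (-3)·(+32.3) + (2)·(-11.4) + (-1)·(-5.5) = -114.2 kcal

ΔH° = -114.2 kcal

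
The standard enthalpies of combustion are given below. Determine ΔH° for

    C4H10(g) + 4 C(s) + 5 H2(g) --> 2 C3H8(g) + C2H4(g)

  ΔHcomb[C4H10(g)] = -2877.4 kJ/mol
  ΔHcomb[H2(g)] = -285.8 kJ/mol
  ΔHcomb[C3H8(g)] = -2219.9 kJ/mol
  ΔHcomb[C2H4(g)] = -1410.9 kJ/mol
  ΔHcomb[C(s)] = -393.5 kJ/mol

Using ΔH = Σ nΔHc°(reactants) − Σ nΔHc°(products):
= [1·(-2877.4) + 4·(-393.5) + 5·(-285.8)] − [2·(-2219.9) + 1·(-1410.9)]
= -29.7 kJ/mol

ΔH° = -29.7 kJ/mol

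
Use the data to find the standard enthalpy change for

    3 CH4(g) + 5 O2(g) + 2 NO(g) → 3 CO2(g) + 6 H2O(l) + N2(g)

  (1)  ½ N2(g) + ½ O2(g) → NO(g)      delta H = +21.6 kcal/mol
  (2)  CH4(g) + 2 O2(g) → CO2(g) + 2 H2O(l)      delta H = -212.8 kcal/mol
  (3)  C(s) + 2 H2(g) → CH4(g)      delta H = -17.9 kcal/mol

(1) reversed and × 2: (-2)·(+21.6) = -43.2 kcal/mol
(2) × 3: (3)·(-212.8) = -638.4 kcal/mol
(3): not needed.
By Hess's law, delta H = (-2)·(+21.6) + (3)·(-212.8) = -681.6 kcal/mol

delta H = -681.6 kcal/mol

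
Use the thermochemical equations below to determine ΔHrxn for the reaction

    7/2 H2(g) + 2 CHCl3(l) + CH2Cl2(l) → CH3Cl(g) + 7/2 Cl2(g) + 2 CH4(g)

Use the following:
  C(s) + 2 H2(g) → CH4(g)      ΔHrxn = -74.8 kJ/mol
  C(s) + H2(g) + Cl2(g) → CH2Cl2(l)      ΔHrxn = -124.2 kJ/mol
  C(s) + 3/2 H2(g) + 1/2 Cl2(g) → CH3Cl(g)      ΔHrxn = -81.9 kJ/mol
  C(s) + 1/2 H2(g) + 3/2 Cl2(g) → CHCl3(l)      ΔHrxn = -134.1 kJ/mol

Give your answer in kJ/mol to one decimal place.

equation 1 × 2: (2)·(-74.8) = -149.6 kJ/mol
equation 2 reversed: +124.2 kJ/mol
equation 3 as written: -81.9 kJ/mol
equation 4 reversed and × 2: (-2)·(-134.1) = +268.2 kJ/mol
Combining the equations, ΔHrxn = (2)·(-74.8) + (-1)·(-124.2) + (1)·(-81.9) + (-2)·(-134.1) = 160.9 kJ/mol

ΔHrxn = 160.9 kJ/mol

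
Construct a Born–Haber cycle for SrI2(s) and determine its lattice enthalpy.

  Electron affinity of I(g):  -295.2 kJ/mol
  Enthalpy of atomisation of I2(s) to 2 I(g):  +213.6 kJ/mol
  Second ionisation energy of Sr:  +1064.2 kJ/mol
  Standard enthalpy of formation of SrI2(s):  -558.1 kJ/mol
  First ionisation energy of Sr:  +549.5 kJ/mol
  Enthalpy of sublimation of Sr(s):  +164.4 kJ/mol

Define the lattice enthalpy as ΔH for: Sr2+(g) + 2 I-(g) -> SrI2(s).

U = -1959.4 kJ/mol

ΔHf° = 1·ΔHsub + 1·(ΣIE) + 1·D(I2) + 2·EA + U
-558.1 = 1·(+164.4) + 1·(+1613.7) + 1·(+213.6) + 2·(-295.2) + U
U = -558.1 − (+1401.3) = -1959.4 kJ/mol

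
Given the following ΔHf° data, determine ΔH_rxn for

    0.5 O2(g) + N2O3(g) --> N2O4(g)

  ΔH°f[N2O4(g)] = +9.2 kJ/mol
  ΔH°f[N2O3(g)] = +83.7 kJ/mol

ΔH_rxn = -74.5 kJ/mol

ΔH°rxn = Σ nΔHf°(products) − Σ nΔHf°(reactants).
Products: 1·(+9.2) = +9.2
Reactants: 1/2·(+0.0) + 1·(+83.7) = +83.7
ΔH_rxn = (+9.2) − (+83.7) = -74.5 kJ/mol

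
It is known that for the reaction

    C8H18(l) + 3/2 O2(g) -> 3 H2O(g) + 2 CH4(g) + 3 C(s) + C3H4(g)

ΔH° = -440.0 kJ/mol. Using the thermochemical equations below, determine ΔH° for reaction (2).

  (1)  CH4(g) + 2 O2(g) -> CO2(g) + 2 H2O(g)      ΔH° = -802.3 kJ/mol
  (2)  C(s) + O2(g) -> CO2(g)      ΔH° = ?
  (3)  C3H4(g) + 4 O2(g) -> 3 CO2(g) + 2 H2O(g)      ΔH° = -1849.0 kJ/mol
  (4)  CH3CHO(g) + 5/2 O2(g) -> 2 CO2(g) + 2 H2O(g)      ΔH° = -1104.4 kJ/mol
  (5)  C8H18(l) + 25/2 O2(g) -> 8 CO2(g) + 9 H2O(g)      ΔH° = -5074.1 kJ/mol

(1) reversed and × 2: (-2)·(-802.3) = +1604.6 kJ/mol
(2) reversed and × 3: contributes −3·x
(3) reversed: +1849.0 kJ/mol
(4): not needed.
(5) as written: -5074.1 kJ/mol
-440.0 = (+1604.6) + (+1849.0) + (-5074.1) − 3·x
x = (-440.0 − (-1620.5)) / (-3) = -393.5 kJ/mol

ΔH° = -393.5 kJ/mol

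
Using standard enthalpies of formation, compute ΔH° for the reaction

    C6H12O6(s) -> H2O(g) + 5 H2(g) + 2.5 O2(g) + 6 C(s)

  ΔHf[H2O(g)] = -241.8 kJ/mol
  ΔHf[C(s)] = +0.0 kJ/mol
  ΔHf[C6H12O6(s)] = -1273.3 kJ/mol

ΔH° = 1031.5 kJ/mol

Products: 1·(-241.8) + 5·(+0.0) + 5/2·(+0.0) + 6·(+0.0) = -241.8
Reactants: 1·(-1273.3) = -1273.3
ΔH° = (-241.8) − (-1273.3) = 1031.5 kJ/mol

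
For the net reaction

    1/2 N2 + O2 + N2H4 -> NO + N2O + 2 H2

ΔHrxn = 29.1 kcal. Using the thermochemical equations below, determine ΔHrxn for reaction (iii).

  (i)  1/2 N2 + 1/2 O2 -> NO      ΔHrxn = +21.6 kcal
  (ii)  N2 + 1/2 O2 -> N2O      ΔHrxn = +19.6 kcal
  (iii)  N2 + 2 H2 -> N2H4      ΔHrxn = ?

ΔHrxn = 12.1 kcal

(i) as written: +21.6 kcal
(ii) as written: +19.6 kcal
(iii) reversed: contributes −x
+29.1 = (+21.6) + (+19.6) − x
x = (+29.1 − (+41.2)) / (-1) = 12.1 kcal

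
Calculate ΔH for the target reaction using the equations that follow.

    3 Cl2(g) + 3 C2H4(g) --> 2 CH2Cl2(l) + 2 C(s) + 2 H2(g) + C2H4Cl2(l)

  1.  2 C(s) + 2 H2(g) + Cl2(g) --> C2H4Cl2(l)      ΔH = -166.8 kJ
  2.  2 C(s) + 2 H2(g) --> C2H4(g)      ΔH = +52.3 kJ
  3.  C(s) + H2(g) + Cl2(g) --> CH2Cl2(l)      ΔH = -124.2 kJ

eq. 1 as written (C2H4Cl2(l) already on the product side): -166.8 kJ
eq. 2 reversed and × 3 (C2H4(g) must end up as a reactant; scale by 3 for the 3 C2H4(g)): (-3)·(+52.3) = -156.9 kJ
eq. 3 × 2 (×2 to match 2 CH2Cl2(l) in the target): (2)·(-124.2) = -248.4 kJ
Combining the equations, ΔH = (1)·(-166.8) + (-3)·(+52.3) + (2)·(-124.2) = -572.1 kJ

ΔH = -572.1 kJ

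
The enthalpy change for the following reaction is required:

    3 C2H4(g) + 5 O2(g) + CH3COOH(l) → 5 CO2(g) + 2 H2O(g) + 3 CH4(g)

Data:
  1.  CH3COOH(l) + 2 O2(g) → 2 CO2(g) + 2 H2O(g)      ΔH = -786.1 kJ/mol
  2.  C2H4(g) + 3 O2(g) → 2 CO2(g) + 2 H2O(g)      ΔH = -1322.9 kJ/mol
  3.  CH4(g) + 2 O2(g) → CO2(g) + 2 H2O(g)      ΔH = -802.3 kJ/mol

eq. 1 as written (CH3COOH(l) already on the reactant side): -786.1 kJ/mol
eq. 2 × 3 (×3 to match 3 C2H4(g) in the target): (3)·(-1322.9) = -3968.7 kJ/mol
eq. 3 reversed and × 3 (CH4(g) must end up as a product; scale by 3 for the 3 CH4(g)): (-3)·(-802.3) = +2406.9 kJ/mol
Since enthalpy is a state function, ΔH = (1)·(-786.1) + (3)·(-1322.9) + (-3)·(-802.3) = -2347.9 kJ/mol

ΔH = -2347.9 kJ/mol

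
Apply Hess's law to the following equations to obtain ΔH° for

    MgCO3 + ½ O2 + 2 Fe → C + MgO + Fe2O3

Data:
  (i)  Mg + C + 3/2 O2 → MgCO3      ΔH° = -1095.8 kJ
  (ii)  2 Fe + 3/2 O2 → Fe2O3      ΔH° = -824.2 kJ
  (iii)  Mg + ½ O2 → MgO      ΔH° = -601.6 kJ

ΔH° = -330.0 kJ

(i) reversed (reverse to put MgCO3 on the reactant side): +1095.8 kJ
(ii) as written (Fe2O3 already on the product side): -824.2 kJ
(iii) as written (MgO already on the product side): -601.6 kJ
Since enthalpy is a state function, ΔH° = (-1)·(-1095.8) + (1)·(-824.2) + (1)·(-601.6) = -330.0 kJ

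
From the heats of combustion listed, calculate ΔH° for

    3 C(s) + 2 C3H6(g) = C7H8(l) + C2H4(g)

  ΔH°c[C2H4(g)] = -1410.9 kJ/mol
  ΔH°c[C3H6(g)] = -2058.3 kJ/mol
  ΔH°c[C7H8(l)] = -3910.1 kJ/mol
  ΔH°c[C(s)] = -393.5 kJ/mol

ΔH° = 23.9 kJ/mol

Using ΔH = Σ nΔHc°(reactants) − Σ nΔHc°(products):
= [3·(-393.5) + 2·(-2058.3)] − [1·(-3910.1) + 1·(-1410.9)]
= 23.9 kJ/mol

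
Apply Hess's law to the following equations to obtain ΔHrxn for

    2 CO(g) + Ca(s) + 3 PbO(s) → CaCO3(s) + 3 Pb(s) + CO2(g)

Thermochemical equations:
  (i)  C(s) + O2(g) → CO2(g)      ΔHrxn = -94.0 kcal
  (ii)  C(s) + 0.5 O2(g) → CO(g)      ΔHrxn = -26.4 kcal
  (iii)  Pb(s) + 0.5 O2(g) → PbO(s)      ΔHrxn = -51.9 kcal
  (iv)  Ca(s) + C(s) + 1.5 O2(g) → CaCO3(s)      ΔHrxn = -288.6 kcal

ΔHrxn = -174.1 kcal

(i) as written (CO2(g) already on the product side): -94.0 kcal
(ii) reversed and × 2 (CO(g) must end up as a reactant; scale by 2 for the 2 CO(g)): (-2)·(-26.4) = +52.8 kcal
(iii) reversed and × 3 (reverse to put PbO(s) on the reactant side; scale by 3 for the 3 PbO(s)): (-3)·(-51.9) = +155.7 kcal
(iv) as written (CaCO3(s) already on the product side): -288.6 kcal
Summing the manipulated equations, ΔHrxn = (-94.0) + (+52.8) + (+155.7) + (-288.6) = -174.1 kcal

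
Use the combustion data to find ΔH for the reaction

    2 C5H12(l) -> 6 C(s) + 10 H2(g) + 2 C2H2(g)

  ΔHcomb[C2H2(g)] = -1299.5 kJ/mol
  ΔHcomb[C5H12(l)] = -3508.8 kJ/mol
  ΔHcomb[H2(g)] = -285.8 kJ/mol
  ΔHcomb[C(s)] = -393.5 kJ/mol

With combustion enthalpies, reactants minus products:
= [2·(-3508.8)] − [6·(-393.5) + 10·(-285.8) + 2·(-1299.5)]
= 800.4 kJ/mol

ΔH = 800.4 kJ/mol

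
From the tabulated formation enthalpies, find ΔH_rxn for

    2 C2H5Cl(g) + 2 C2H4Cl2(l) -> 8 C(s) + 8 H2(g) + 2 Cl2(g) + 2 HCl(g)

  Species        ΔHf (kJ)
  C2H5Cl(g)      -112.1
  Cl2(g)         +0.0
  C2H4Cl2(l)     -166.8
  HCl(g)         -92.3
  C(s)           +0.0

ΔH_rxn = 373.2 kJ

Products: 8·(+0.0) + 8·(+0.0) + 2·(+0.0) + 2·(-92.3) = -184.6
Reactants: 2·(-112.1) + 2·(-166.8) = -557.8
ΔH_rxn = (-184.6) − (-557.8) = 373.2 kJ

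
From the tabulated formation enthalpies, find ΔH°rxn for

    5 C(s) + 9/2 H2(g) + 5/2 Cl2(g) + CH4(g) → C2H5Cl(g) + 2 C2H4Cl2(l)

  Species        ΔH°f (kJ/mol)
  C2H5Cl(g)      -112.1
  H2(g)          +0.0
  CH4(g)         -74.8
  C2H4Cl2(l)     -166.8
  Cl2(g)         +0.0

ΔH°rxn = Σ nΔHf°(products) − Σ nΔHf°(reactants).
Products: 1·(-112.1) + 2·(-166.8) = -445.7
Reactants: 5·(+0.0) + 9/2·(+0.0) + 5/2·(+0.0) + 1·(-74.8) = -74.8
ΔH°rxn = (-445.7) − (-74.8) = -370.9 kJ/mol

ΔH°rxn = -370.9 kJ/mol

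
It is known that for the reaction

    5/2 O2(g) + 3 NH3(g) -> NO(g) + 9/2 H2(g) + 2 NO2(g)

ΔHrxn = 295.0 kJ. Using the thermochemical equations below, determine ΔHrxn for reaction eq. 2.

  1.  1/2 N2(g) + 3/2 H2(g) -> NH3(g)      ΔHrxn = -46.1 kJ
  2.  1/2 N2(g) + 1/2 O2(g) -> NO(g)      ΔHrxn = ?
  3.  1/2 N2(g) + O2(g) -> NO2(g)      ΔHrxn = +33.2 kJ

eq. 1 reversed and × 3 (reverse to put NH3(g) on the reactant side; ×3 to match 3 NH3(g) in the target): (-3)·(-46.1) = +138.3 kJ
eq. 2 as written (NO(g) already on the product side): contributes x
eq. 3 × 2 (scale by 2 for the 2 NO2(g)): (2)·(+33.2) = +66.4 kJ
+295.0 = (+138.3) + (+66.4) + x
x = (+295.0 − (+204.7)) / (1) = 90.3 kJ

ΔHrxn = 90.3 kJ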